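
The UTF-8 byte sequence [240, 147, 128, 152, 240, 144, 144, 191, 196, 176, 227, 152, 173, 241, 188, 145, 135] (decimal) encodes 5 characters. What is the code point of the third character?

Offset 0: leading byte 0xF0 = 11110000 → 4-byte char #1 = F0 93 80 98.
Offset 4: leading byte 0xF0 = 11110000 → 4-byte char #2 = F0 90 90 BF.
Offset 8: leading byte 0xC4 = 11000100 → 2-byte char #3 = C4 B0.
Leading byte 0xC4 = 11000100 matches 110xxxxx → 2-byte sequence.
Byte 1: 0xC4 = 11000100, payload 00100 (5 bits).
Byte 2: 0xB0 = 10110000 (10xxxxxx ✓), payload 110000.
Concatenate: 00100110000 = 0x130 (11 bits → U+0130).

U+0130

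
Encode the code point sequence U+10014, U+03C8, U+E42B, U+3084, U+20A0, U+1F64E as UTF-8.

U+10014: 4-byte form → F0 90 80 94.
U+03C8: 2-byte form → CF 88.
U+E42B: 3-byte form → EE 90 AB.
U+3084: 3-byte form → E3 82 84.
U+20A0: 3-byte form → E2 82 A0.
U+1F64E: 4-byte form → F0 9F 99 8E.
Concatenated (19 bytes): F0 90 80 94 CF 88 EE 90 AB E3 82 84 E2 82 A0 F0 9F 99 8E.

F0 90 80 94 CF 88 EE 90 AB E3 82 84 E2 82 A0 F0 9F 99 8E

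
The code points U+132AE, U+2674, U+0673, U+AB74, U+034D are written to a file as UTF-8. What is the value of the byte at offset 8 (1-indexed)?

0xD9

1-indexed offset 8 is 0-indexed offset 7.
U+132AE → 4-byte form F0 93 8A AE at offsets 0–3.
U+2674 → 3-byte form E2 99 B4 at offsets 4–6.
U+0673 → 2-byte form D9 B3 at offsets 7–8.
Offset 7 falls in char 3's range; it's byte 1 of D9 B3 = 0xD9.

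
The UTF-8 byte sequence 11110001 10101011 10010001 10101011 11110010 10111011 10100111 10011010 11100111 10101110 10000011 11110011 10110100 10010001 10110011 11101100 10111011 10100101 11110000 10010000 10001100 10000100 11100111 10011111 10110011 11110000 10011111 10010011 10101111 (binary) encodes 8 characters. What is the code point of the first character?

Offset 0: leading byte 0xF1 = 11110001 → 4-byte char #1 = F1 AB 91 AB.
Leading byte 0xF1 = 11110001 matches 11110xxx → 4-byte sequence.
Byte 1: 0xF1 = 11110001, payload 001 (3 bits).
Byte 2: 0xAB = 10101011 (10xxxxxx ✓), payload 101011.
Byte 3: 0x91 = 10010001 (10xxxxxx ✓), payload 010001.
Byte 4: 0xAB = 10101011 (10xxxxxx ✓), payload 101011.
Concatenate: 001101011010001101011 = 0x6B46B (21 bits → U+6B46B).

U+6B46B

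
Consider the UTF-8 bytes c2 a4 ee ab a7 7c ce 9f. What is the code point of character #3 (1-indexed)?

Offset 0: leading byte 0xC2 = 11000010 → 2-byte char #1 = C2 A4.
Offset 2: leading byte 0xEE = 11101110 → 3-byte char #2 = EE AB A7.
Offset 5: leading byte 0x7C = 01111100 → 1-byte char #3 = 7C.
Leading byte 0x7C = 01111100 matches 0xxxxxxx → 1-byte sequence.
Byte 1: 0x7C = 01111100, payload 1111100 (7 bits).
Concatenate: 1111100 = 0x7C (7 bits → U+007C).

U+007C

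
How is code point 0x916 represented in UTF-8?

U+0916 = 0x916 = 2326 decimal. In range U+0800–U+FFFF → 3-byte form: 1110xxxx 10xxxxxx 10xxxxxx.
Binary (16 bits): 0000100100010110.
Split 4+6+6: 0000 | 100100 | 010110.
Byte 1: 11100000 = 0xE0.
Byte 2: 10100100 = 0xA4.
Byte 3: 10010110 = 0x96.

E0 A4 96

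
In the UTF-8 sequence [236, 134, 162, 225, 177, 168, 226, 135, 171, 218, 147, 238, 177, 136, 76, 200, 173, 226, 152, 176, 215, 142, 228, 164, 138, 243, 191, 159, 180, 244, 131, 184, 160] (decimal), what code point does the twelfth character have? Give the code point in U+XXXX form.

Offset 0: leading byte 0xEC = 11101100 → 3-byte char #1 = EC 86 A2.
Offset 3: leading byte 0xE1 = 11100001 → 3-byte char #2 = E1 B1 A8.
Offset 6: leading byte 0xE2 = 11100010 → 3-byte char #3 = E2 87 AB.
Offset 9: leading byte 0xDA = 11011010 → 2-byte char #4 = DA 93.
Offset 11: leading byte 0xEE = 11101110 → 3-byte char #5 = EE B1 88.
Offset 14: leading byte 0x4C = 01001100 → 1-byte char #6 = 4C.
Offset 15: leading byte 0xC8 = 11001000 → 2-byte char #7 = C8 AD.
Offset 17: leading byte 0xE2 = 11100010 → 3-byte char #8 = E2 98 B0.
Offset 20: leading byte 0xD7 = 11010111 → 2-byte char #9 = D7 8E.
Offset 22: leading byte 0xE4 = 11100100 → 3-byte char #10 = E4 A4 8A.
Offset 25: leading byte 0xF3 = 11110011 → 4-byte char #11 = F3 BF 9F B4.
Offset 29: leading byte 0xF4 = 11110100 → 4-byte char #12 = F4 83 B8 A0.
Leading byte 0xF4 = 11110100 matches 11110xxx → 4-byte sequence.
Byte 1: 0xF4 = 11110100, payload 100 (3 bits).
Byte 2: 0x83 = 10000011 (10xxxxxx ✓), payload 000011.
Byte 3: 0xB8 = 10111000 (10xxxxxx ✓), payload 111000.
Byte 4: 0xA0 = 10100000 (10xxxxxx ✓), payload 100000.
Concatenate: 100000011111000100000 = 0x103E20 (21 bits → U+103E20).

U+103E20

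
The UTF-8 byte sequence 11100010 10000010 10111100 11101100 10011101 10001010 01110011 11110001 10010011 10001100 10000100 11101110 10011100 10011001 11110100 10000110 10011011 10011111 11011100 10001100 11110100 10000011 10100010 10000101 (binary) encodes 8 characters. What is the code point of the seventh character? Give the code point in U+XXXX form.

U+070C

Offset 0: leading byte 0xE2 = 11100010 → 3-byte char #1 = E2 82 BC.
Offset 3: leading byte 0xEC = 11101100 → 3-byte char #2 = EC 9D 8A.
Offset 6: leading byte 0x73 = 01110011 → 1-byte char #3 = 73.
Offset 7: leading byte 0xF1 = 11110001 → 4-byte char #4 = F1 93 8C 84.
Offset 11: leading byte 0xEE = 11101110 → 3-byte char #5 = EE 9C 99.
Offset 14: leading byte 0xF4 = 11110100 → 4-byte char #6 = F4 86 9B 9F.
Offset 18: leading byte 0xDC = 11011100 → 2-byte char #7 = DC 8C.
Leading byte 0xDC = 11011100 matches 110xxxxx → 2-byte sequence.
Byte 1: 0xDC = 11011100, payload 11100 (5 bits).
Byte 2: 0x8C = 10001100 (10xxxxxx ✓), payload 001100.
Concatenate: 11100001100 = 0x70C (11 bits → U+070C).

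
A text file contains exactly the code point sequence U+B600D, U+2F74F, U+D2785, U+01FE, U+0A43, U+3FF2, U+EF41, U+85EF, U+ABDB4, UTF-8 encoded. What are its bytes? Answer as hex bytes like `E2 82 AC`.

U+B600D: 4-byte form → F2 B6 80 8D.
U+2F74F: 4-byte form → F0 AF 9D 8F.
U+D2785: 4-byte form → F3 92 9E 85.
U+01FE: 2-byte form → C7 BE.
U+0A43: 3-byte form → E0 A9 83.
U+3FF2: 3-byte form → E3 BF B2.
U+EF41: 3-byte form → EE BD 81.
U+85EF: 3-byte form → E8 97 AF.
U+ABDB4: 4-byte form → F2 AB B6 B4.
Concatenated (30 bytes): F2 B6 80 8D F0 AF 9D 8F F3 92 9E 85 C7 BE E0 A9 83 E3 BF B2 EE BD 81 E8 97 AF F2 AB B6 B4.

F2 B6 80 8D F0 AF 9D 8F F3 92 9E 85 C7 BE E0 A9 83 E3 BF B2 EE BD 81 E8 97 AF F2 AB B6 B4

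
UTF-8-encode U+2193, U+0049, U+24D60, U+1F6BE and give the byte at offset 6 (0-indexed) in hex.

0xB5

U+2193 → 3-byte form E2 86 93 at offsets 0–2.
U+0049 → 1-byte form 49 at offsets 3–3.
U+24D60 → 4-byte form F0 A4 B5 A0 at offsets 4–7.
Offset 6 falls in char 3's range; it's byte 3 of F0 A4 B5 A0 = 0xB5.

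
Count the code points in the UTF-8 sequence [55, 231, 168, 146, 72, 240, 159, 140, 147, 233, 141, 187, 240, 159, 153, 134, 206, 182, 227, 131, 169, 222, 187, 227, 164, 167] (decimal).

10

Byte at offset 0: 0x37 = 00110111 → 1-byte char (#1). Advance 1.
Byte at offset 1: 0xE7 = 11100111 → 3-byte char (#2). Advance 3.
Byte at offset 4: 0x48 = 01001000 → 1-byte char (#3). Advance 1.
Byte at offset 5: 0xF0 = 11110000 → 4-byte char (#4). Advance 4.
Byte at offset 9: 0xE9 = 11101001 → 3-byte char (#5). Advance 3.
Byte at offset 12: 0xF0 = 11110000 → 4-byte char (#6). Advance 4.
Byte at offset 16: 0xCE = 11001110 → 2-byte char (#7). Advance 2.
Byte at offset 18: 0xE3 = 11100011 → 3-byte char (#8). Advance 3.
Byte at offset 21: 0xDE = 11011110 → 2-byte char (#9). Advance 2.
Byte at offset 23: 0xE3 = 11100011 → 3-byte char (#10). Advance 3.
Reached end at offset 26 after 10 code points.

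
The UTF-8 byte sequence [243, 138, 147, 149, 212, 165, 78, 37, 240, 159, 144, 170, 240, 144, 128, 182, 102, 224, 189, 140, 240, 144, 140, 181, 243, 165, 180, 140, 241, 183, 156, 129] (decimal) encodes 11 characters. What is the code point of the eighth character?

U+0F4C

Offset 0: leading byte 0xF3 = 11110011 → 4-byte char #1 = F3 8A 93 95.
Offset 4: leading byte 0xD4 = 11010100 → 2-byte char #2 = D4 A5.
Offset 6: leading byte 0x4E = 01001110 → 1-byte char #3 = 4E.
Offset 7: leading byte 0x25 = 00100101 → 1-byte char #4 = 25.
Offset 8: leading byte 0xF0 = 11110000 → 4-byte char #5 = F0 9F 90 AA.
Offset 12: leading byte 0xF0 = 11110000 → 4-byte char #6 = F0 90 80 B6.
Offset 16: leading byte 0x66 = 01100110 → 1-byte char #7 = 66.
Offset 17: leading byte 0xE0 = 11100000 → 3-byte char #8 = E0 BD 8C.
Leading byte 0xE0 = 11100000 matches 1110xxxx → 3-byte sequence.
Byte 1: 0xE0 = 11100000, payload 0000 (4 bits).
Byte 2: 0xBD = 10111101 (10xxxxxx ✓), payload 111101.
Byte 3: 0x8C = 10001100 (10xxxxxx ✓), payload 001100.
Concatenate: 0000111101001100 = 0xF4C (16 bits → U+0F4C).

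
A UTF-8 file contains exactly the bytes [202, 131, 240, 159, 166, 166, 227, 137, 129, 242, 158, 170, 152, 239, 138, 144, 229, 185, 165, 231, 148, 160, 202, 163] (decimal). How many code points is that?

Byte at offset 0: 0xCA = 11001010 → 2-byte char (#1). Advance 2.
Byte at offset 2: 0xF0 = 11110000 → 4-byte char (#2). Advance 4.
Byte at offset 6: 0xE3 = 11100011 → 3-byte char (#3). Advance 3.
Byte at offset 9: 0xF2 = 11110010 → 4-byte char (#4). Advance 4.
Byte at offset 13: 0xEF = 11101111 → 3-byte char (#5). Advance 3.
Byte at offset 16: 0xE5 = 11100101 → 3-byte char (#6). Advance 3.
Byte at offset 19: 0xE7 = 11100111 → 3-byte char (#7). Advance 3.
Byte at offset 22: 0xCA = 11001010 → 2-byte char (#8). Advance 2.
Reached end at offset 24 after 8 code points.

8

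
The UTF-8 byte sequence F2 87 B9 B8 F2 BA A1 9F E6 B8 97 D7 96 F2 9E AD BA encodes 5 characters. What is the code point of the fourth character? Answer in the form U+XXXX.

Offset 0: leading byte 0xF2 = 11110010 → 4-byte char #1 = F2 87 B9 B8.
Offset 4: leading byte 0xF2 = 11110010 → 4-byte char #2 = F2 BA A1 9F.
Offset 8: leading byte 0xE6 = 11100110 → 3-byte char #3 = E6 B8 97.
Offset 11: leading byte 0xD7 = 11010111 → 2-byte char #4 = D7 96.
Leading byte 0xD7 = 11010111 matches 110xxxxx → 2-byte sequence.
Byte 1: 0xD7 = 11010111, payload 10111 (5 bits).
Byte 2: 0x96 = 10010110 (10xxxxxx ✓), payload 010110.
Concatenate: 10111010110 = 0x5D6 (11 bits → U+05D6).

U+05D6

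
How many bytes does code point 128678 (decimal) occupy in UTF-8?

4

U+1F6A6 = 0x1F6A6. UTF-8 uses 1 byte below 0x80, 2 below 0x800, 3 below 0x10000, 4 up to 0x10FFFF. 0x1F6A6 is in U+10000–U+10FFFF → 4 bytes.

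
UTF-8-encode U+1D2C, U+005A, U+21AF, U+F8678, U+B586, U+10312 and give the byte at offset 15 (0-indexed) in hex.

0x90

U+1D2C → 3-byte form E1 B4 AC at offsets 0–2.
U+005A → 1-byte form 5A at offsets 3–3.
U+21AF → 3-byte form E2 86 AF at offsets 4–6.
U+F8678 → 4-byte form F3 B8 99 B8 at offsets 7–10.
U+B586 → 3-byte form EB 96 86 at offsets 11–13.
U+10312 → 4-byte form F0 90 8C 92 at offsets 14–17.
Offset 15 falls in char 6's range; it's byte 2 of F0 90 8C 92 = 0x90.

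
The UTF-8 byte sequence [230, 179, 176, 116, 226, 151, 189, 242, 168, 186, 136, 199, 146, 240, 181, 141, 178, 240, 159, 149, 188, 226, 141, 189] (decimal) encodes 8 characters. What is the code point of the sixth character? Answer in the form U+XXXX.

Offset 0: leading byte 0xE6 = 11100110 → 3-byte char #1 = E6 B3 B0.
Offset 3: leading byte 0x74 = 01110100 → 1-byte char #2 = 74.
Offset 4: leading byte 0xE2 = 11100010 → 3-byte char #3 = E2 97 BD.
Offset 7: leading byte 0xF2 = 11110010 → 4-byte char #4 = F2 A8 BA 88.
Offset 11: leading byte 0xC7 = 11000111 → 2-byte char #5 = C7 92.
Offset 13: leading byte 0xF0 = 11110000 → 4-byte char #6 = F0 B5 8D B2.
Leading byte 0xF0 = 11110000 matches 11110xxx → 4-byte sequence.
Byte 1: 0xF0 = 11110000, payload 000 (3 bits).
Byte 2: 0xB5 = 10110101 (10xxxxxx ✓), payload 110101.
Byte 3: 0x8D = 10001101 (10xxxxxx ✓), payload 001101.
Byte 4: 0xB2 = 10110010 (10xxxxxx ✓), payload 110010.
Concatenate: 000110101001101110010 = 0x35372 (21 bits → U+35372).

U+35372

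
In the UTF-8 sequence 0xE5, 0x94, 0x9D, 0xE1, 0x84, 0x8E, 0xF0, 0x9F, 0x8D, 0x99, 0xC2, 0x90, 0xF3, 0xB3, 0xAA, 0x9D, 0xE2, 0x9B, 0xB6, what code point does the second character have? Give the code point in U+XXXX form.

U+110E

Offset 0: leading byte 0xE5 = 11100101 → 3-byte char #1 = E5 94 9D.
Offset 3: leading byte 0xE1 = 11100001 → 3-byte char #2 = E1 84 8E.
Leading byte 0xE1 = 11100001 matches 1110xxxx → 3-byte sequence.
Byte 1: 0xE1 = 11100001, payload 0001 (4 bits).
Byte 2: 0x84 = 10000100 (10xxxxxx ✓), payload 000100.
Byte 3: 0x8E = 10001110 (10xxxxxx ✓), payload 001110.
Concatenate: 0001000100001110 = 0x110E (16 bits → U+110E).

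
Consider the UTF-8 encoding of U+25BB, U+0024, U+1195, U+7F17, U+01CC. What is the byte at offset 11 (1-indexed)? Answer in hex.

0xC7

1-indexed offset 11 is 0-indexed offset 10.
U+25BB → 3-byte form E2 96 BB at offsets 0–2.
U+0024 → 1-byte form 24 at offsets 3–3.
U+1195 → 3-byte form E1 86 95 at offsets 4–6.
U+7F17 → 3-byte form E7 BC 97 at offsets 7–9.
U+01CC → 2-byte form C7 8C at offsets 10–11.
Offset 10 falls in char 5's range; it's byte 1 of C7 8C = 0xC7.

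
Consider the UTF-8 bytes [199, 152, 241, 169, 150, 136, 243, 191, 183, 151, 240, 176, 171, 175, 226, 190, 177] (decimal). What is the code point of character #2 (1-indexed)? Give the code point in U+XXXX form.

Offset 0: leading byte 0xC7 = 11000111 → 2-byte char #1 = C7 98.
Offset 2: leading byte 0xF1 = 11110001 → 4-byte char #2 = F1 A9 96 88.
Leading byte 0xF1 = 11110001 matches 11110xxx → 4-byte sequence.
Byte 1: 0xF1 = 11110001, payload 001 (3 bits).
Byte 2: 0xA9 = 10101001 (10xxxxxx ✓), payload 101001.
Byte 3: 0x96 = 10010110 (10xxxxxx ✓), payload 010110.
Byte 4: 0x88 = 10001000 (10xxxxxx ✓), payload 001000.
Concatenate: 001101001010110001000 = 0x69588 (21 bits → U+69588).

U+69588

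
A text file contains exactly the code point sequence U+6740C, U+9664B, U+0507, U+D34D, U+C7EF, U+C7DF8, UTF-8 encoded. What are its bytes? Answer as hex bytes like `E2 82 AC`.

U+6740C: 4-byte form → F1 A7 90 8C.
U+9664B: 4-byte form → F2 96 99 8B.
U+0507: 2-byte form → D4 87.
U+D34D: 3-byte form → ED 8D 8D.
U+C7EF: 3-byte form → EC 9F AF.
U+C7DF8: 4-byte form → F3 87 B7 B8.
Concatenated (20 bytes): F1 A7 90 8C F2 96 99 8B D4 87 ED 8D 8D EC 9F AF F3 87 B7 B8.

F1 A7 90 8C F2 96 99 8B D4 87 ED 8D 8D EC 9F AF F3 87 B7 B8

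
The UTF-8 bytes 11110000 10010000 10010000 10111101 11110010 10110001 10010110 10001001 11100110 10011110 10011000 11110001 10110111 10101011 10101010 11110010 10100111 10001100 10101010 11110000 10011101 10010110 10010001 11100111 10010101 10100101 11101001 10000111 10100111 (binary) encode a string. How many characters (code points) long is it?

Byte at offset 0: 0xF0 = 11110000 → 4-byte char (#1). Advance 4.
Byte at offset 4: 0xF2 = 11110010 → 4-byte char (#2). Advance 4.
Byte at offset 8: 0xE6 = 11100110 → 3-byte char (#3). Advance 3.
Byte at offset 11: 0xF1 = 11110001 → 4-byte char (#4). Advance 4.
Byte at offset 15: 0xF2 = 11110010 → 4-byte char (#5). Advance 4.
Byte at offset 19: 0xF0 = 11110000 → 4-byte char (#6). Advance 4.
Byte at offset 23: 0xE7 = 11100111 → 3-byte char (#7). Advance 3.
Byte at offset 26: 0xE9 = 11101001 → 3-byte char (#8). Advance 3.
Reached end at offset 29 after 8 code points.

8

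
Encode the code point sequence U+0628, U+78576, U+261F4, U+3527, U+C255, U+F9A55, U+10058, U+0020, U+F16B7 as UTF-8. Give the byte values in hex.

D8 A8 F1 B8 95 B6 F0 A6 87 B4 E3 94 A7 EC 89 95 F3 B9 A9 95 F0 90 81 98 20 F3 B1 9A B7

U+0628: 2-byte form → D8 A8.
U+78576: 4-byte form → F1 B8 95 B6.
U+261F4: 4-byte form → F0 A6 87 B4.
U+3527: 3-byte form → E3 94 A7.
U+C255: 3-byte form → EC 89 95.
U+F9A55: 4-byte form → F3 B9 A9 95.
U+10058: 4-byte form → F0 90 81 98.
U+0020: 1-byte form → 20.
U+F16B7: 4-byte form → F3 B1 9A B7.
Concatenated (29 bytes): D8 A8 F1 B8 95 B6 F0 A6 87 B4 E3 94 A7 EC 89 95 F3 B9 A9 95 F0 90 81 98 20 F3 B1 9A B7.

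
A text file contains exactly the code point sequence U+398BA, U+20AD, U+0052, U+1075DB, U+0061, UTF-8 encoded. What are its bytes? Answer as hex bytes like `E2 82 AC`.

F0 B9 A2 BA E2 82 AD 52 F4 87 97 9B 61

U+398BA: 4-byte form → F0 B9 A2 BA.
U+20AD: 3-byte form → E2 82 AD.
U+0052: 1-byte form → 52.
U+1075DB: 4-byte form → F4 87 97 9B.
U+0061: 1-byte form → 61.
Concatenated (13 bytes): F0 B9 A2 BA E2 82 AD 52 F4 87 97 9B 61.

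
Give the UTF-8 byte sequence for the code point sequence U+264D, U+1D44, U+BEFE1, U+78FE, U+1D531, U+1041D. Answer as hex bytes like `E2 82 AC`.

E2 99 8D E1 B5 84 F2 BE BF A1 E7 A3 BE F0 9D 94 B1 F0 90 90 9D

U+264D: 3-byte form → E2 99 8D.
U+1D44: 3-byte form → E1 B5 84.
U+BEFE1: 4-byte form → F2 BE BF A1.
U+78FE: 3-byte form → E7 A3 BE.
U+1D531: 4-byte form → F0 9D 94 B1.
U+1041D: 4-byte form → F0 90 90 9D.
Concatenated (21 bytes): E2 99 8D E1 B5 84 F2 BE BF A1 E7 A3 BE F0 9D 94 B1 F0 90 90 9D.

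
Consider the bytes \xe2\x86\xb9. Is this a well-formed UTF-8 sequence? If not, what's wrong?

valid

Leading byte 0xE2 = 11100010 → 3-byte form.
Continuation bytes 0x86=10000110, 0xB9=10111001 all match 10xxxxxx.
Decoded value 0x21B9 is ≥ 0x800 (shortest form) and not a surrogate.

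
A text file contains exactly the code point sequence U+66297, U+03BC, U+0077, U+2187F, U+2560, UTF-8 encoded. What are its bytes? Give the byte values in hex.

F1 A6 8A 97 CE BC 77 F0 A1 A1 BF E2 95 A0

U+66297: 4-byte form → F1 A6 8A 97.
U+03BC: 2-byte form → CE BC.
U+0077: 1-byte form → 77.
U+2187F: 4-byte form → F0 A1 A1 BF.
U+2560: 3-byte form → E2 95 A0.
Concatenated (14 bytes): F1 A6 8A 97 CE BC 77 F0 A1 A1 BF E2 95 A0.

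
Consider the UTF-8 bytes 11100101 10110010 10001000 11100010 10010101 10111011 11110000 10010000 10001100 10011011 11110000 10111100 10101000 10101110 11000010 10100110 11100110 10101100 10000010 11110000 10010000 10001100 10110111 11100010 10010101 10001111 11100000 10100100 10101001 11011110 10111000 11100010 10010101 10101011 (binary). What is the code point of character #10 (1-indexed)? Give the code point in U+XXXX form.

U+07B8

Offset 0: leading byte 0xE5 = 11100101 → 3-byte char #1 = E5 B2 88.
Offset 3: leading byte 0xE2 = 11100010 → 3-byte char #2 = E2 95 BB.
Offset 6: leading byte 0xF0 = 11110000 → 4-byte char #3 = F0 90 8C 9B.
Offset 10: leading byte 0xF0 = 11110000 → 4-byte char #4 = F0 BC A8 AE.
Offset 14: leading byte 0xC2 = 11000010 → 2-byte char #5 = C2 A6.
Offset 16: leading byte 0xE6 = 11100110 → 3-byte char #6 = E6 AC 82.
Offset 19: leading byte 0xF0 = 11110000 → 4-byte char #7 = F0 90 8C B7.
Offset 23: leading byte 0xE2 = 11100010 → 3-byte char #8 = E2 95 8F.
Offset 26: leading byte 0xE0 = 11100000 → 3-byte char #9 = E0 A4 A9.
Offset 29: leading byte 0xDE = 11011110 → 2-byte char #10 = DE B8.
Leading byte 0xDE = 11011110 matches 110xxxxx → 2-byte sequence.
Byte 1: 0xDE = 11011110, payload 11110 (5 bits).
Byte 2: 0xB8 = 10111000 (10xxxxxx ✓), payload 111000.
Concatenate: 11110111000 = 0x7B8 (11 bits → U+07B8).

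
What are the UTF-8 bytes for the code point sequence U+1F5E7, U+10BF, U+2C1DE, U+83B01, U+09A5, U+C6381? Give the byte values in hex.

F0 9F 97 A7 E1 82 BF F0 AC 87 9E F2 83 AC 81 E0 A6 A5 F3 86 8E 81

U+1F5E7: 4-byte form → F0 9F 97 A7.
U+10BF: 3-byte form → E1 82 BF.
U+2C1DE: 4-byte form → F0 AC 87 9E.
U+83B01: 4-byte form → F2 83 AC 81.
U+09A5: 3-byte form → E0 A6 A5.
U+C6381: 4-byte form → F3 86 8E 81.
Concatenated (22 bytes): F0 9F 97 A7 E1 82 BF F0 AC 87 9E F2 83 AC 81 E0 A6 A5 F3 86 8E 81.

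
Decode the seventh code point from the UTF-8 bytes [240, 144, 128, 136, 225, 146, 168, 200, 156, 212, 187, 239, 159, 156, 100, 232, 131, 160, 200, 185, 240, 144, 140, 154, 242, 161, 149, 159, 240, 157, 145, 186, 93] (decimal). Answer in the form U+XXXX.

U+80E0

Offset 0: leading byte 0xF0 = 11110000 → 4-byte char #1 = F0 90 80 88.
Offset 4: leading byte 0xE1 = 11100001 → 3-byte char #2 = E1 92 A8.
Offset 7: leading byte 0xC8 = 11001000 → 2-byte char #3 = C8 9C.
Offset 9: leading byte 0xD4 = 11010100 → 2-byte char #4 = D4 BB.
Offset 11: leading byte 0xEF = 11101111 → 3-byte char #5 = EF 9F 9C.
Offset 14: leading byte 0x64 = 01100100 → 1-byte char #6 = 64.
Offset 15: leading byte 0xE8 = 11101000 → 3-byte char #7 = E8 83 A0.
Leading byte 0xE8 = 11101000 matches 1110xxxx → 3-byte sequence.
Byte 1: 0xE8 = 11101000, payload 1000 (4 bits).
Byte 2: 0x83 = 10000011 (10xxxxxx ✓), payload 000011.
Byte 3: 0xA0 = 10100000 (10xxxxxx ✓), payload 100000.
Concatenate: 1000000011100000 = 0x80E0 (16 bits → U+80E0).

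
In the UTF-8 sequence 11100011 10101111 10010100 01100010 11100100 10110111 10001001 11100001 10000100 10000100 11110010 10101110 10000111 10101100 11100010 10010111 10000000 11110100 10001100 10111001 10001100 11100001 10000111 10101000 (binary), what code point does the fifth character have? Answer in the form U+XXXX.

U+AE1EC

Offset 0: leading byte 0xE3 = 11100011 → 3-byte char #1 = E3 AF 94.
Offset 3: leading byte 0x62 = 01100010 → 1-byte char #2 = 62.
Offset 4: leading byte 0xE4 = 11100100 → 3-byte char #3 = E4 B7 89.
Offset 7: leading byte 0xE1 = 11100001 → 3-byte char #4 = E1 84 84.
Offset 10: leading byte 0xF2 = 11110010 → 4-byte char #5 = F2 AE 87 AC.
Leading byte 0xF2 = 11110010 matches 11110xxx → 4-byte sequence.
Byte 1: 0xF2 = 11110010, payload 010 (3 bits).
Byte 2: 0xAE = 10101110 (10xxxxxx ✓), payload 101110.
Byte 3: 0x87 = 10000111 (10xxxxxx ✓), payload 000111.
Byte 4: 0xAC = 10101100 (10xxxxxx ✓), payload 101100.
Concatenate: 010101110000111101100 = 0xAE1EC (21 bits → U+AE1EC).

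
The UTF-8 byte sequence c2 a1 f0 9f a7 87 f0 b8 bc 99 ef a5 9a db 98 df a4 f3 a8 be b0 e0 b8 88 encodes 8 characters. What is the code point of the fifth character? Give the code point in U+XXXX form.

U+06D8

Offset 0: leading byte 0xC2 = 11000010 → 2-byte char #1 = C2 A1.
Offset 2: leading byte 0xF0 = 11110000 → 4-byte char #2 = F0 9F A7 87.
Offset 6: leading byte 0xF0 = 11110000 → 4-byte char #3 = F0 B8 BC 99.
Offset 10: leading byte 0xEF = 11101111 → 3-byte char #4 = EF A5 9A.
Offset 13: leading byte 0xDB = 11011011 → 2-byte char #5 = DB 98.
Leading byte 0xDB = 11011011 matches 110xxxxx → 2-byte sequence.
Byte 1: 0xDB = 11011011, payload 11011 (5 bits).
Byte 2: 0x98 = 10011000 (10xxxxxx ✓), payload 011000.
Concatenate: 11011011000 = 0x6D8 (11 bits → U+06D8).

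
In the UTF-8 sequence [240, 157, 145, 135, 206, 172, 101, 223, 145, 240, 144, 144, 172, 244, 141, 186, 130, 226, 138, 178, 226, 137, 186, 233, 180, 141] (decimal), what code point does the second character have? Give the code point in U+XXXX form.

U+03AC

Offset 0: leading byte 0xF0 = 11110000 → 4-byte char #1 = F0 9D 91 87.
Offset 4: leading byte 0xCE = 11001110 → 2-byte char #2 = CE AC.
Leading byte 0xCE = 11001110 matches 110xxxxx → 2-byte sequence.
Byte 1: 0xCE = 11001110, payload 01110 (5 bits).
Byte 2: 0xAC = 10101100 (10xxxxxx ✓), payload 101100.
Concatenate: 01110101100 = 0x3AC (11 bits → U+03AC).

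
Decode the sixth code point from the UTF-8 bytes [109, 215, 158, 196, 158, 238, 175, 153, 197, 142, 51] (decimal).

U+0033

Offset 0: leading byte 0x6D = 01101101 → 1-byte char #1 = 6D.
Offset 1: leading byte 0xD7 = 11010111 → 2-byte char #2 = D7 9E.
Offset 3: leading byte 0xC4 = 11000100 → 2-byte char #3 = C4 9E.
Offset 5: leading byte 0xEE = 11101110 → 3-byte char #4 = EE AF 99.
Offset 8: leading byte 0xC5 = 11000101 → 2-byte char #5 = C5 8E.
Offset 10: leading byte 0x33 = 00110011 → 1-byte char #6 = 33.
Leading byte 0x33 = 00110011 matches 0xxxxxxx → 1-byte sequence.
Byte 1: 0x33 = 00110011, payload 0110011 (7 bits).
Concatenate: 0110011 = 0x33 (7 bits → U+0033).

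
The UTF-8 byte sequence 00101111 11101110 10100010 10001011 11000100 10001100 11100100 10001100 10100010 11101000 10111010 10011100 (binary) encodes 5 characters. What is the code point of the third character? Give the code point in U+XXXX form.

U+010C

Offset 0: leading byte 0x2F = 00101111 → 1-byte char #1 = 2F.
Offset 1: leading byte 0xEE = 11101110 → 3-byte char #2 = EE A2 8B.
Offset 4: leading byte 0xC4 = 11000100 → 2-byte char #3 = C4 8C.
Leading byte 0xC4 = 11000100 matches 110xxxxx → 2-byte sequence.
Byte 1: 0xC4 = 11000100, payload 00100 (5 bits).
Byte 2: 0x8C = 10001100 (10xxxxxx ✓), payload 001100.
Concatenate: 00100001100 = 0x10C (11 bits → U+010C).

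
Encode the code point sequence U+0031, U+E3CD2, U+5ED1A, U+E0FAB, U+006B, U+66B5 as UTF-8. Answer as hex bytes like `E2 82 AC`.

U+0031: 1-byte form → 31.
U+E3CD2: 4-byte form → F3 A3 B3 92.
U+5ED1A: 4-byte form → F1 9E B4 9A.
U+E0FAB: 4-byte form → F3 A0 BE AB.
U+006B: 1-byte form → 6B.
U+66B5: 3-byte form → E6 9A B5.
Concatenated (17 bytes): 31 F3 A3 B3 92 F1 9E B4 9A F3 A0 BE AB 6B E6 9A B5.

31 F3 A3 B3 92 F1 9E B4 9A F3 A0 BE AB 6B E6 9A B5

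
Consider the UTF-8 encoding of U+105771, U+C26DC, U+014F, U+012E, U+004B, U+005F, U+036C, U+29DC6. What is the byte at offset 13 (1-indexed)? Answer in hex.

0x4B

1-indexed offset 13 is 0-indexed offset 12.
U+105771 → 4-byte form F4 85 9D B1 at offsets 0–3.
U+C26DC → 4-byte form F3 82 9B 9C at offsets 4–7.
U+014F → 2-byte form C5 8F at offsets 8–9.
U+012E → 2-byte form C4 AE at offsets 10–11.
U+004B → 1-byte form 4B at offsets 12–12.
Offset 12 falls in char 5's range; it's byte 1 of 4B = 0x4B.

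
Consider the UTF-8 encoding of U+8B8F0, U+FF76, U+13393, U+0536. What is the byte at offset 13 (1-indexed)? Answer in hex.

1-indexed offset 13 is 0-indexed offset 12.
U+8B8F0 → 4-byte form F2 8B A3 B0 at offsets 0–3.
U+FF76 → 3-byte form EF BD B6 at offsets 4–6.
U+13393 → 4-byte form F0 93 8E 93 at offsets 7–10.
U+0536 → 2-byte form D4 B6 at offsets 11–12.
Offset 12 falls in char 4's range; it's byte 2 of D4 B6 = 0xB6.

0xB6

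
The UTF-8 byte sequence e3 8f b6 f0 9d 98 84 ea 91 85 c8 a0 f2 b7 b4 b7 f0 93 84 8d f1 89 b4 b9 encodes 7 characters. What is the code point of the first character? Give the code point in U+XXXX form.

U+33F6

Offset 0: leading byte 0xE3 = 11100011 → 3-byte char #1 = E3 8F B6.
Leading byte 0xE3 = 11100011 matches 1110xxxx → 3-byte sequence.
Byte 1: 0xE3 = 11100011, payload 0011 (4 bits).
Byte 2: 0x8F = 10001111 (10xxxxxx ✓), payload 001111.
Byte 3: 0xB6 = 10110110 (10xxxxxx ✓), payload 110110.
Concatenate: 0011001111110110 = 0x33F6 (16 bits → U+33F6).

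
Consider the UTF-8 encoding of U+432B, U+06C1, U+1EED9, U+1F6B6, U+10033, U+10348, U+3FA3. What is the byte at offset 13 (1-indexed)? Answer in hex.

0xB6

1-indexed offset 13 is 0-indexed offset 12.
U+432B → 3-byte form E4 8C AB at offsets 0–2.
U+06C1 → 2-byte form DB 81 at offsets 3–4.
U+1EED9 → 4-byte form F0 9E BB 99 at offsets 5–8.
U+1F6B6 → 4-byte form F0 9F 9A B6 at offsets 9–12.
Offset 12 falls in char 4's range; it's byte 4 of F0 9F 9A B6 = 0xB6.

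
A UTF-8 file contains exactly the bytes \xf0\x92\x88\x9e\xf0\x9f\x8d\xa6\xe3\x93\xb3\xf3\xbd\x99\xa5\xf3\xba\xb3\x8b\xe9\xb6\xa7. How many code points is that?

6

Byte at offset 0: 0xF0 = 11110000 → 4-byte char (#1). Advance 4.
Byte at offset 4: 0xF0 = 11110000 → 4-byte char (#2). Advance 4.
Byte at offset 8: 0xE3 = 11100011 → 3-byte char (#3). Advance 3.
Byte at offset 11: 0xF3 = 11110011 → 4-byte char (#4). Advance 4.
Byte at offset 15: 0xF3 = 11110011 → 4-byte char (#5). Advance 4.
Byte at offset 19: 0xE9 = 11101001 → 3-byte char (#6). Advance 3.
Reached end at offset 22 after 6 code points.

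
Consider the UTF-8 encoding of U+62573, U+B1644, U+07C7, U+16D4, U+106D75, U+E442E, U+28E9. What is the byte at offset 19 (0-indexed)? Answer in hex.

0x90

U+62573 → 4-byte form F1 A2 95 B3 at offsets 0–3.
U+B1644 → 4-byte form F2 B1 99 84 at offsets 4–7.
U+07C7 → 2-byte form DF 87 at offsets 8–9.
U+16D4 → 3-byte form E1 9B 94 at offsets 10–12.
U+106D75 → 4-byte form F4 86 B5 B5 at offsets 13–16.
U+E442E → 4-byte form F3 A4 90 AE at offsets 17–20.
Offset 19 falls in char 6's range; it's byte 3 of F3 A4 90 AE = 0x90.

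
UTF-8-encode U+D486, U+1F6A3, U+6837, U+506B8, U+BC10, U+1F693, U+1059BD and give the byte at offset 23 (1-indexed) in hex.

1-indexed offset 23 is 0-indexed offset 22.
U+D486 → 3-byte form ED 92 86 at offsets 0–2.
U+1F6A3 → 4-byte form F0 9F 9A A3 at offsets 3–6.
U+6837 → 3-byte form E6 A0 B7 at offsets 7–9.
U+506B8 → 4-byte form F1 90 9A B8 at offsets 10–13.
U+BC10 → 3-byte form EB B0 90 at offsets 14–16.
U+1F693 → 4-byte form F0 9F 9A 93 at offsets 17–20.
U+1059BD → 4-byte form F4 85 A6 BD at offsets 21–24.
Offset 22 falls in char 7's range; it's byte 2 of F4 85 A6 BD = 0x85.

0x85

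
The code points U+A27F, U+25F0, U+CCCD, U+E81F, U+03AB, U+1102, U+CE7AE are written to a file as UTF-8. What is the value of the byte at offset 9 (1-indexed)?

0x8D

1-indexed offset 9 is 0-indexed offset 8.
U+A27F → 3-byte form EA 89 BF at offsets 0–2.
U+25F0 → 3-byte form E2 97 B0 at offsets 3–5.
U+CCCD → 3-byte form EC B3 8D at offsets 6–8.
Offset 8 falls in char 3's range; it's byte 3 of EC B3 8D = 0x8D.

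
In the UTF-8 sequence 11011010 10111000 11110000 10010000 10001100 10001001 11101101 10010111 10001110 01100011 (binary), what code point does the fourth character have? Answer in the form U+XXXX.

Offset 0: leading byte 0xDA = 11011010 → 2-byte char #1 = DA B8.
Offset 2: leading byte 0xF0 = 11110000 → 4-byte char #2 = F0 90 8C 89.
Offset 6: leading byte 0xED = 11101101 → 3-byte char #3 = ED 97 8E.
Offset 9: leading byte 0x63 = 01100011 → 1-byte char #4 = 63.
Leading byte 0x63 = 01100011 matches 0xxxxxxx → 1-byte sequence.
Byte 1: 0x63 = 01100011, payload 1100011 (7 bits).
Concatenate: 1100011 = 0x63 (7 bits → U+0063).

U+0063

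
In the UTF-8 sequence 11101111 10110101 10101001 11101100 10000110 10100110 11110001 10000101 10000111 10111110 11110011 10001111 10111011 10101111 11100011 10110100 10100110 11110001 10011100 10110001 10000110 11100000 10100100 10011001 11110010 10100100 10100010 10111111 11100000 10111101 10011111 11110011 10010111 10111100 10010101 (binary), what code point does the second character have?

Offset 0: leading byte 0xEF = 11101111 → 3-byte char #1 = EF B5 A9.
Offset 3: leading byte 0xEC = 11101100 → 3-byte char #2 = EC 86 A6.
Leading byte 0xEC = 11101100 matches 1110xxxx → 3-byte sequence.
Byte 1: 0xEC = 11101100, payload 1100 (4 bits).
Byte 2: 0x86 = 10000110 (10xxxxxx ✓), payload 000110.
Byte 3: 0xA6 = 10100110 (10xxxxxx ✓), payload 100110.
Concatenate: 1100000110100110 = 0xC1A6 (16 bits → U+C1A6).

U+C1A6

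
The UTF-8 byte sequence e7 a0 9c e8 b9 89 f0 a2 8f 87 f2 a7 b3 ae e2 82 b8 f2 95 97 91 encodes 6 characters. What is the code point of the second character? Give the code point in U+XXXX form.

U+8E49

Offset 0: leading byte 0xE7 = 11100111 → 3-byte char #1 = E7 A0 9C.
Offset 3: leading byte 0xE8 = 11101000 → 3-byte char #2 = E8 B9 89.
Leading byte 0xE8 = 11101000 matches 1110xxxx → 3-byte sequence.
Byte 1: 0xE8 = 11101000, payload 1000 (4 bits).
Byte 2: 0xB9 = 10111001 (10xxxxxx ✓), payload 111001.
Byte 3: 0x89 = 10001001 (10xxxxxx ✓), payload 001001.
Concatenate: 1000111001001001 = 0x8E49 (16 bits → U+8E49).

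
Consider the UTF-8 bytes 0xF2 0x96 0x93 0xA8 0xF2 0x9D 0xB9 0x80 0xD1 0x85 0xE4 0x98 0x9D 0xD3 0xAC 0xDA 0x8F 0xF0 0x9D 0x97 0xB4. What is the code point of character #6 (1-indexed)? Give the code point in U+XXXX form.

U+068F

Offset 0: leading byte 0xF2 = 11110010 → 4-byte char #1 = F2 96 93 A8.
Offset 4: leading byte 0xF2 = 11110010 → 4-byte char #2 = F2 9D B9 80.
Offset 8: leading byte 0xD1 = 11010001 → 2-byte char #3 = D1 85.
Offset 10: leading byte 0xE4 = 11100100 → 3-byte char #4 = E4 98 9D.
Offset 13: leading byte 0xD3 = 11010011 → 2-byte char #5 = D3 AC.
Offset 15: leading byte 0xDA = 11011010 → 2-byte char #6 = DA 8F.
Leading byte 0xDA = 11011010 matches 110xxxxx → 2-byte sequence.
Byte 1: 0xDA = 11011010, payload 11010 (5 bits).
Byte 2: 0x8F = 10001111 (10xxxxxx ✓), payload 001111.
Concatenate: 11010001111 = 0x68F (11 bits → U+068F).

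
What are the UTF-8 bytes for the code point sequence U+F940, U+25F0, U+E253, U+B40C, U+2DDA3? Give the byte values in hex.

U+F940: 3-byte form → EF A5 80.
U+25F0: 3-byte form → E2 97 B0.
U+E253: 3-byte form → EE 89 93.
U+B40C: 3-byte form → EB 90 8C.
U+2DDA3: 4-byte form → F0 AD B6 A3.
Concatenated (16 bytes): EF A5 80 E2 97 B0 EE 89 93 EB 90 8C F0 AD B6 A3.

EF A5 80 E2 97 B0 EE 89 93 EB 90 8C F0 AD B6 A3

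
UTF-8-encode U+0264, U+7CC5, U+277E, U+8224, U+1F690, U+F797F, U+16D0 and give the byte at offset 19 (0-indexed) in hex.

U+0264 → 2-byte form C9 A4 at offsets 0–1.
U+7CC5 → 3-byte form E7 B3 85 at offsets 2–4.
U+277E → 3-byte form E2 9D BE at offsets 5–7.
U+8224 → 3-byte form E8 88 A4 at offsets 8–10.
U+1F690 → 4-byte form F0 9F 9A 90 at offsets 11–14.
U+F797F → 4-byte form F3 B7 A5 BF at offsets 15–18.
U+16D0 → 3-byte form E1 9B 90 at offsets 19–21.
Offset 19 falls in char 7's range; it's byte 1 of E1 9B 90 = 0xE1.

0xE1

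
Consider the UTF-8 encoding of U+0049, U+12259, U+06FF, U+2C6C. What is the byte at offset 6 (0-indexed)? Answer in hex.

U+0049 → 1-byte form 49 at offsets 0–0.
U+12259 → 4-byte form F0 92 89 99 at offsets 1–4.
U+06FF → 2-byte form DB BF at offsets 5–6.
Offset 6 falls in char 3's range; it's byte 2 of DB BF = 0xBF.

0xBF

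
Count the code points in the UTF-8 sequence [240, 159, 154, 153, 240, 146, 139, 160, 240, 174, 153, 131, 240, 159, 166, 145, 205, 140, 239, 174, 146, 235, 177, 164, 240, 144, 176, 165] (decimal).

Byte at offset 0: 0xF0 = 11110000 → 4-byte char (#1). Advance 4.
Byte at offset 4: 0xF0 = 11110000 → 4-byte char (#2). Advance 4.
Byte at offset 8: 0xF0 = 11110000 → 4-byte char (#3). Advance 4.
Byte at offset 12: 0xF0 = 11110000 → 4-byte char (#4). Advance 4.
Byte at offset 16: 0xCD = 11001101 → 2-byte char (#5). Advance 2.
Byte at offset 18: 0xEF = 11101111 → 3-byte char (#6). Advance 3.
Byte at offset 21: 0xEB = 11101011 → 3-byte char (#7). Advance 3.
Byte at offset 24: 0xF0 = 11110000 → 4-byte char (#8). Advance 4.
Reached end at offset 28 after 8 code points.

8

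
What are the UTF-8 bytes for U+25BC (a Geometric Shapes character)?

U+25BC = 0x25BC = 9660 decimal. In range U+0800–U+FFFF → 3-byte form: 1110xxxx 10xxxxxx 10xxxxxx.
Binary (16 bits): 0010010110111100.
Split 4+6+6: 0010 | 010110 | 111100.
Byte 1: 11100010 = 0xE2.
Byte 2: 10010110 = 0x96.
Byte 3: 10111100 = 0xBC.

E2 96 BC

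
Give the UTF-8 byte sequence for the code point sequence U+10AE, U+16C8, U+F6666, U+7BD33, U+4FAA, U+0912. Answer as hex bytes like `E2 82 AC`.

U+10AE: 3-byte form → E1 82 AE.
U+16C8: 3-byte form → E1 9B 88.
U+F6666: 4-byte form → F3 B6 99 A6.
U+7BD33: 4-byte form → F1 BB B4 B3.
U+4FAA: 3-byte form → E4 BE AA.
U+0912: 3-byte form → E0 A4 92.
Concatenated (20 bytes): E1 82 AE E1 9B 88 F3 B6 99 A6 F1 BB B4 B3 E4 BE AA E0 A4 92.

E1 82 AE E1 9B 88 F3 B6 99 A6 F1 BB B4 B3 E4 BE AA E0 A4 92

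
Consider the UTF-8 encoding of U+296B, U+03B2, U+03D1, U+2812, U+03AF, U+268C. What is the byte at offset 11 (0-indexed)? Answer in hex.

0xAF

U+296B → 3-byte form E2 A5 AB at offsets 0–2.
U+03B2 → 2-byte form CE B2 at offsets 3–4.
U+03D1 → 2-byte form CF 91 at offsets 5–6.
U+2812 → 3-byte form E2 A0 92 at offsets 7–9.
U+03AF → 2-byte form CE AF at offsets 10–11.
Offset 11 falls in char 5's range; it's byte 2 of CE AF = 0xAF.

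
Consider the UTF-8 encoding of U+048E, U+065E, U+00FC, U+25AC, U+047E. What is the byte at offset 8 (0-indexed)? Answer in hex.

U+048E → 2-byte form D2 8E at offsets 0–1.
U+065E → 2-byte form D9 9E at offsets 2–3.
U+00FC → 2-byte form C3 BC at offsets 4–5.
U+25AC → 3-byte form E2 96 AC at offsets 6–8.
Offset 8 falls in char 4's range; it's byte 3 of E2 96 AC = 0xAC.

0xAC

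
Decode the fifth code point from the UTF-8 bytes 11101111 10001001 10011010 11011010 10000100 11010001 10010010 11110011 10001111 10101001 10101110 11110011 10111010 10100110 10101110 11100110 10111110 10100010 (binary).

Offset 0: leading byte 0xEF = 11101111 → 3-byte char #1 = EF 89 9A.
Offset 3: leading byte 0xDA = 11011010 → 2-byte char #2 = DA 84.
Offset 5: leading byte 0xD1 = 11010001 → 2-byte char #3 = D1 92.
Offset 7: leading byte 0xF3 = 11110011 → 4-byte char #4 = F3 8F A9 AE.
Offset 11: leading byte 0xF3 = 11110011 → 4-byte char #5 = F3 BA A6 AE.
Leading byte 0xF3 = 11110011 matches 11110xxx → 4-byte sequence.
Byte 1: 0xF3 = 11110011, payload 011 (3 bits).
Byte 2: 0xBA = 10111010 (10xxxxxx ✓), payload 111010.
Byte 3: 0xA6 = 10100110 (10xxxxxx ✓), payload 100110.
Byte 4: 0xAE = 10101110 (10xxxxxx ✓), payload 101110.
Concatenate: 011111010100110101110 = 0xFA9AE (21 bits → U+FA9AE).

U+FA9AE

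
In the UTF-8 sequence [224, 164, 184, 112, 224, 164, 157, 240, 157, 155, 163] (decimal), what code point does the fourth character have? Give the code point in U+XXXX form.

Offset 0: leading byte 0xE0 = 11100000 → 3-byte char #1 = E0 A4 B8.
Offset 3: leading byte 0x70 = 01110000 → 1-byte char #2 = 70.
Offset 4: leading byte 0xE0 = 11100000 → 3-byte char #3 = E0 A4 9D.
Offset 7: leading byte 0xF0 = 11110000 → 4-byte char #4 = F0 9D 9B A3.
Leading byte 0xF0 = 11110000 matches 11110xxx → 4-byte sequence.
Byte 1: 0xF0 = 11110000, payload 000 (3 bits).
Byte 2: 0x9D = 10011101 (10xxxxxx ✓), payload 011101.
Byte 3: 0x9B = 10011011 (10xxxxxx ✓), payload 011011.
Byte 4: 0xA3 = 10100011 (10xxxxxx ✓), payload 100011.
Concatenate: 000011101011011100011 = 0x1D6E3 (21 bits → U+1D6E3).

U+1D6E3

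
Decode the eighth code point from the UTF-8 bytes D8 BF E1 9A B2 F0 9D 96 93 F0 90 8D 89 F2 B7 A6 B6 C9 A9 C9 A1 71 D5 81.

Offset 0: leading byte 0xD8 = 11011000 → 2-byte char #1 = D8 BF.
Offset 2: leading byte 0xE1 = 11100001 → 3-byte char #2 = E1 9A B2.
Offset 5: leading byte 0xF0 = 11110000 → 4-byte char #3 = F0 9D 96 93.
Offset 9: leading byte 0xF0 = 11110000 → 4-byte char #4 = F0 90 8D 89.
Offset 13: leading byte 0xF2 = 11110010 → 4-byte char #5 = F2 B7 A6 B6.
Offset 17: leading byte 0xC9 = 11001001 → 2-byte char #6 = C9 A9.
Offset 19: leading byte 0xC9 = 11001001 → 2-byte char #7 = C9 A1.
Offset 21: leading byte 0x71 = 01110001 → 1-byte char #8 = 71.
Leading byte 0x71 = 01110001 matches 0xxxxxxx → 1-byte sequence.
Byte 1: 0x71 = 01110001, payload 1110001 (7 bits).
Concatenate: 1110001 = 0x71 (7 bits → U+0071).

U+0071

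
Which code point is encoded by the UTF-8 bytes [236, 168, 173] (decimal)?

U+CA2D

Leading byte 0xEC = 11101100 matches 1110xxxx → 3-byte sequence.
Byte 1: 0xEC = 11101100, payload 1100 (4 bits).
Byte 2: 0xA8 = 10101000 (10xxxxxx ✓), payload 101000.
Byte 3: 0xAD = 10101101 (10xxxxxx ✓), payload 101101.
Concatenate: 1100101000101101 = 0xCA2D (16 bits → U+CA2D).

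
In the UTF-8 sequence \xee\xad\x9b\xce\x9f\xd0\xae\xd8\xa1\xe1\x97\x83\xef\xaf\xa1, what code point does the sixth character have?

Offset 0: leading byte 0xEE = 11101110 → 3-byte char #1 = EE AD 9B.
Offset 3: leading byte 0xCE = 11001110 → 2-byte char #2 = CE 9F.
Offset 5: leading byte 0xD0 = 11010000 → 2-byte char #3 = D0 AE.
Offset 7: leading byte 0xD8 = 11011000 → 2-byte char #4 = D8 A1.
Offset 9: leading byte 0xE1 = 11100001 → 3-byte char #5 = E1 97 83.
Offset 12: leading byte 0xEF = 11101111 → 3-byte char #6 = EF AF A1.
Leading byte 0xEF = 11101111 matches 1110xxxx → 3-byte sequence.
Byte 1: 0xEF = 11101111, payload 1111 (4 bits).
Byte 2: 0xAF = 10101111 (10xxxxxx ✓), payload 101111.
Byte 3: 0xA1 = 10100001 (10xxxxxx ✓), payload 100001.
Concatenate: 1111101111100001 = 0xFBE1 (16 bits → U+FBE1).

U+FBE1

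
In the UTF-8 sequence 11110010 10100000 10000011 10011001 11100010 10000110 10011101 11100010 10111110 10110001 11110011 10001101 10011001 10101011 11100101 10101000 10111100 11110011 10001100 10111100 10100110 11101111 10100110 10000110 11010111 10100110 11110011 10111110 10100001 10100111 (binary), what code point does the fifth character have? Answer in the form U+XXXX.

U+5A3C

Offset 0: leading byte 0xF2 = 11110010 → 4-byte char #1 = F2 A0 83 99.
Offset 4: leading byte 0xE2 = 11100010 → 3-byte char #2 = E2 86 9D.
Offset 7: leading byte 0xE2 = 11100010 → 3-byte char #3 = E2 BE B1.
Offset 10: leading byte 0xF3 = 11110011 → 4-byte char #4 = F3 8D 99 AB.
Offset 14: leading byte 0xE5 = 11100101 → 3-byte char #5 = E5 A8 BC.
Leading byte 0xE5 = 11100101 matches 1110xxxx → 3-byte sequence.
Byte 1: 0xE5 = 11100101, payload 0101 (4 bits).
Byte 2: 0xA8 = 10101000 (10xxxxxx ✓), payload 101000.
Byte 3: 0xBC = 10111100 (10xxxxxx ✓), payload 111100.
Concatenate: 0101101000111100 = 0x5A3C (16 bits → U+5A3C).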